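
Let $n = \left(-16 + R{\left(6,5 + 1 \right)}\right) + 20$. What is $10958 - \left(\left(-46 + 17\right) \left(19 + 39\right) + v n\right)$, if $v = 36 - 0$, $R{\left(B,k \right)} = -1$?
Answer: $12532$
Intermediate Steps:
$v = 36$ ($v = 36 + 0 = 36$)
$n = 3$ ($n = \left(-16 - 1\right) + 20 = -17 + 20 = 3$)
$10958 - \left(\left(-46 + 17\right) \left(19 + 39\right) + v n\right) = 10958 - \left(\left(-46 + 17\right) \left(19 + 39\right) + 36 \cdot 3\right) = 10958 - \left(\left(-29\right) 58 + 108\right) = 10958 - \left(-1682 + 108\right) = 10958 - -1574 = 10958 + 1574 = 12532$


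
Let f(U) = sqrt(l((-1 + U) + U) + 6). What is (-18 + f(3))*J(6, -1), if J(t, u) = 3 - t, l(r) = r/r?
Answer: 54 - 3*sqrt(7) ≈ 46.063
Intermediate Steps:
l(r) = 1
f(U) = sqrt(7) (f(U) = sqrt(1 + 6) = sqrt(7))
(-18 + f(3))*J(6, -1) = (-18 + sqrt(7))*(3 - 1*6) = (-18 + sqrt(7))*(3 - 6) = (-18 + sqrt(7))*(-3) = 54 - 3*sqrt(7)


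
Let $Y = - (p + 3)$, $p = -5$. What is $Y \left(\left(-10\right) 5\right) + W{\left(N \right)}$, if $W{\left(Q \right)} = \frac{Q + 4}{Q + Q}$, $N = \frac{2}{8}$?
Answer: $- \frac{183}{2} \approx -91.5$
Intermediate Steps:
$N = \frac{1}{4}$ ($N = 2 \cdot \frac{1}{8} = \frac{1}{4} \approx 0.25$)
$W{\left(Q \right)} = \frac{4 + Q}{2 Q}$
$Y = 2$ ($Y = - (-5 + 3) = \left(-1\right) \left(-2\right) = 2$)
$Y \left(\left(-10\right) 5\right) + W{\left(N \right)} = 2 \left(\left(-10\right) 5\right) + \frac{\frac{1}{\frac{1}{4}} \left(4 + \frac{1}{4}\right)}{2} = 2 \left(-50\right) + \frac{1}{2} \cdot 4 \cdot \frac{17}{4} = -100 + \frac{17}{2} = - \frac{183}{2}$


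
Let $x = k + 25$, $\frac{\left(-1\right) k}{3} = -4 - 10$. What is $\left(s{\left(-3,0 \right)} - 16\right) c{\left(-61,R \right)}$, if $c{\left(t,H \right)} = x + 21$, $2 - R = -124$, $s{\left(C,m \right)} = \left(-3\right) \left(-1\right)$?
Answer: $-1144$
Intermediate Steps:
$s{\left(C,m \right)} = 3$
$k = 42$ ($k = - 3 \left(-4 - 10\right) = \left(-3\right) \left(-14\right) = 42$)
$x = 67$ ($x = 42 + 25 = 67$)
$R = 126$ ($R = 2 - -124 = 2 + 124 = 126$)
$c{\left(t,H \right)} = 88$ ($c{\left(t,H \right)} = 67 + 21 = 88$)
$\left(s{\left(-3,0 \right)} - 16\right) c{\left(-61,R \right)} = \left(3 - 16\right) 88 = \left(-13\right) 88 = -1144$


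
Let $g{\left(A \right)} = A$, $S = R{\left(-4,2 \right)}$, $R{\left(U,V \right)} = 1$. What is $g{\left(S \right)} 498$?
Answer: $498$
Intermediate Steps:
$S = 1$
$g{\left(S \right)} 498 = 1 \cdot 498 = 498$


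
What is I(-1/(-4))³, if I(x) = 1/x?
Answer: 64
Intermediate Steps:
I(-1/(-4))³ = (1/(-1/(-4)))³ = (1/(-1*(-¼)))³ = (1/(¼))³ = 4³ = 64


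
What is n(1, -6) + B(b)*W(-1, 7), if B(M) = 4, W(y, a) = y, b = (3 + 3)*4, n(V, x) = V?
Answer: -3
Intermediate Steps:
b = 24 (b = 6*4 = 24)
n(1, -6) + B(b)*W(-1, 7) = 1 + 4*(-1) = 1 - 4 = -3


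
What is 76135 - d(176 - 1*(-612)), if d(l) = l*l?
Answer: -544809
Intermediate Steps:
d(l) = l²
76135 - d(176 - 1*(-612)) = 76135 - (176 - 1*(-612))² = 76135 - (176 + 612)² = 76135 - 1*788² = 76135 - 1*620944 = 76135 - 620944 = -544809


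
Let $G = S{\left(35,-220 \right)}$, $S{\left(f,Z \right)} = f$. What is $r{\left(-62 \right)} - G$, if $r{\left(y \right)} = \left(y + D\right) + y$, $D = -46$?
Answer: $-205$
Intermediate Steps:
$r{\left(y \right)} = -46 + 2 y$ ($r{\left(y \right)} = \left(y - 46\right) + y = \left(-46 + y\right) + y = -46 + 2 y$)
$G = 35$
$r{\left(-62 \right)} - G = \left(-46 + 2 \left(-62\right)\right) - 35 = \left(-46 - 124\right) - 35 = -170 - 35 = -205$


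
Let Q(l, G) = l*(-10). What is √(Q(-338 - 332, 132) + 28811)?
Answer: √35511 ≈ 188.44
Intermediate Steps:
Q(l, G) = -10*l
√(Q(-338 - 332, 132) + 28811) = √(-10*(-338 - 332) + 28811) = √(-10*(-670) + 28811) = √(6700 + 28811) = √35511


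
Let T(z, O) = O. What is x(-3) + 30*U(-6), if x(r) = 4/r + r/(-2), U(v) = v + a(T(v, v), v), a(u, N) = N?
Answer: -2159/6 ≈ -359.83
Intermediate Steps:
U(v) = 2*v (U(v) = v + v = 2*v)
x(r) = 4/r - r/2 (x(r) = 4/r + r*(-½) = 4/r - r/2)
x(-3) + 30*U(-6) = (4/(-3) - ½*(-3)) + 30*(2*(-6)) = (4*(-⅓) + 3/2) + 30*(-12) = (-4/3 + 3/2) - 360 = ⅙ - 360 = -2159/6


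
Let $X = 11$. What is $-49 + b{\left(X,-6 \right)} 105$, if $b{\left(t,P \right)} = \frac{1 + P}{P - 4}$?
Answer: $\frac{7}{2} \approx 3.5$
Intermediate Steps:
$b{\left(t,P \right)} = \frac{1 + P}{-4 + P}$
$-49 + b{\left(X,-6 \right)} 105 = -49 + \frac{1 - 6}{-4 - 6} \cdot 105 = -49 + \frac{1}{-10} \left(-5\right) 105 = -49 + \left(- \frac{1}{10}\right) \left(-5\right) 105 = -49 + \frac{1}{2} \cdot 105 = -49 + \frac{105}{2} = \frac{7}{2}$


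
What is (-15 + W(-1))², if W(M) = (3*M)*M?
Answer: 144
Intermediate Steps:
W(M) = 3*M²
(-15 + W(-1))² = (-15 + 3*(-1)²)² = (-15 + 3*1)² = (-15 + 3)² = (-12)² = 144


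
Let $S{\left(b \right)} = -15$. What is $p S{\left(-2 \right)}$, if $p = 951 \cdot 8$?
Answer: $-114120$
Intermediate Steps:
$p = 7608$
$p S{\left(-2 \right)} = 7608 \left(-15\right) = -114120$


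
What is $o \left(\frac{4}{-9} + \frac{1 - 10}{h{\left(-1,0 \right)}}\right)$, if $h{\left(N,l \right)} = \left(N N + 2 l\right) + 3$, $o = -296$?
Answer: $\frac{7178}{9} \approx 797.56$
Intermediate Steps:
$h{\left(N,l \right)} = 3 + N^{2} + 2 l$ ($h{\left(N,l \right)} = \left(N^{2} + 2 l\right) + 3 = 3 + N^{2} + 2 l$)
$o \left(\frac{4}{-9} + \frac{1 - 10}{h{\left(-1,0 \right)}}\right) = - 296 \left(\frac{4}{-9} + \frac{1 - 10}{3 + \left(-1\right)^{2} + 2 \cdot 0}\right) = - 296 \left(4 \left(- \frac{1}{9}\right) + \frac{1 - 10}{3 + 1 + 0}\right) = - 296 \left(- \frac{4}{9} - \frac{9}{4}\right) = \left(-296\right) \left(- \frac{97}{36}\right) = \frac{7178}{9}$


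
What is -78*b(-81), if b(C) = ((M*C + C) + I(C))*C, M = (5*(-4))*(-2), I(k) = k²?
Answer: 20470320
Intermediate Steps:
M = 40 (M = -20*(-2) = 40)
b(C) = C*(C² + 41*C) (b(C) = ((40*C + C) + C²)*C = (41*C + C²)*C = (C² + 41*C)*C = C*(C² + 41*C))
-78*b(-81) = -78*(-81)²*(41 - 81) = -511758*(-40) = -78*(-262440) = 20470320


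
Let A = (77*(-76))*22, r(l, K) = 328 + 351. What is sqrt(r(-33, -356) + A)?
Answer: I*sqrt(128065) ≈ 357.86*I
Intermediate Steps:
r(l, K) = 679
A = -128744 (A = -5852*22 = -128744)
sqrt(r(-33, -356) + A) = sqrt(679 - 128744) = sqrt(-128065) = I*sqrt(128065)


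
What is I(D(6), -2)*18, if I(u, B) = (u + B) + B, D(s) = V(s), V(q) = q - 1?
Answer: 18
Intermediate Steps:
V(q) = -1 + q
D(s) = -1 + s
I(u, B) = u + 2*B (I(u, B) = (B + u) + B = u + 2*B)
I(D(6), -2)*18 = ((-1 + 6) + 2*(-2))*18 = (5 - 4)*18 = 1*18 = 18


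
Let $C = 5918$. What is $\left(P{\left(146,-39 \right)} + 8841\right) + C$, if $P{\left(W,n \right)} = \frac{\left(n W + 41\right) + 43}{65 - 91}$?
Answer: $\frac{194672}{13} \approx 14975.0$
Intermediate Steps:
$P{\left(W,n \right)} = - \frac{42}{13} - \frac{W n}{26}$ ($P{\left(W,n \right)} = \frac{\left(W n + 41\right) + 43}{-26} = \left(\left(41 + W n\right) + 43\right) \left(- \frac{1}{26}\right) = \left(84 + W n\right) \left(- \frac{1}{26}\right) = - \frac{42}{13} - \frac{W n}{26}$)
$\left(P{\left(146,-39 \right)} + 8841\right) + C = \left(\left(- \frac{42}{13} - \frac{73}{13} \left(-39\right)\right) + 8841\right) + 5918 = \left(\left(- \frac{42}{13} + 219\right) + 8841\right) + 5918 = \left(\frac{2805}{13} + 8841\right) + 5918 = \frac{117738}{13} + 5918 = \frac{194672}{13}$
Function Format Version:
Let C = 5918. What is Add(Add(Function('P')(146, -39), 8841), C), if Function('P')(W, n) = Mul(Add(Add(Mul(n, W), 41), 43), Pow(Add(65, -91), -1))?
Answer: Rational(194672, 13) ≈ 14975.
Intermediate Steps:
Function('P')(W, n) = Add(Rational(-42, 13), Mul(Rational(-1, 26), W, n)) (Function('P')(W, n) = Mul(Add(Add(Mul(W, n), 41), 43), Pow(-26, -1)) = Mul(Add(Add(41, Mul(W, n)), 43), Rational(-1, 26)) = Mul(Add(84, Mul(W, n)), Rational(-1, 26)) = Add(Rational(-42, 13), Mul(Rational(-1, 26), W, n)))
Add(Add(Function('P')(146, -39), 8841), C) = Add(Add(Add(Rational(-42, 13), Mul(Rational(-1, 26), 146, -39)), 8841), 5918) = Add(Add(Add(Rational(-42, 13), 219), 8841), 5918) = Add(Add(Rational(2805, 13), 8841), 5918) = Add(Rational(117738, 13), 5918) = Rational(194672, 13)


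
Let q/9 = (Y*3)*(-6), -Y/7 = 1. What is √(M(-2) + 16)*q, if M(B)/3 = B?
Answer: 1134*√10 ≈ 3586.0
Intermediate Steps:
Y = -7 (Y = -7*1 = -7)
M(B) = 3*B
q = 1134 (q = 9*(-7*3*(-6)) = 9*(-21*(-6)) = 9*126 = 1134)
√(M(-2) + 16)*q = √(3*(-2) + 16)*1134 = √(-6 + 16)*1134 = √10*1134 = 1134*√10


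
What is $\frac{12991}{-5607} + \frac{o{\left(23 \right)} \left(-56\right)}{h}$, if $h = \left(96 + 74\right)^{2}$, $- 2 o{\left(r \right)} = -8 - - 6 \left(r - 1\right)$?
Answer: $- \frac{88993099}{40510575} \approx -2.1968$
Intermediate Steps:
$o{\left(r \right)} = 7 - 3 r$ ($o{\left(r \right)} = - \frac{-8 - - 6 \left(r - 1\right)}{2} = - \frac{-8 - - 6 \left(-1 + r\right)}{2} = - \frac{-8 - \left(6 - 6 r\right)}{2} = - \frac{-8 + \left(-6 + 6 r\right)}{2} = - \frac{-14 + 6 r}{2} = 7 - 3 r$)
$h = 28900$ ($h = 170^{2} = 28900$)
$\frac{12991}{-5607} + \frac{o{\left(23 \right)} \left(-56\right)}{h} = \frac{12991}{-5607} + \frac{\left(7 - 69\right) \left(-56\right)}{28900} = 12991 \left(- \frac{1}{5607}\right) + \left(7 - 69\right) \left(-56\right) \frac{1}{28900} = - \frac{12991}{5607} + \left(-62\right) \left(-56\right) \frac{1}{28900} = - \frac{12991}{5607} + 3472 \cdot \frac{1}{28900} = - \frac{12991}{5607} + \frac{868}{7225} = - \frac{88993099}{40510575}$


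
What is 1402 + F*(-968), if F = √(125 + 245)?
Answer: 1402 - 968*√370 ≈ -17218.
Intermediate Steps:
F = √370 ≈ 19.235
1402 + F*(-968) = 1402 + √370*(-968) = 1402 - 968*√370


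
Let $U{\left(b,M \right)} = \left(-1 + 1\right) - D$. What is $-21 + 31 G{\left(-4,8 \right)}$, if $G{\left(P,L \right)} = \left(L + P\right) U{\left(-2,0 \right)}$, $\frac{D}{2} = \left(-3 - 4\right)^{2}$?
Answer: $-12173$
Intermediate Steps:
$D = 98$ ($D = 2 \left(-3 - 4\right)^{2} = 2 \left(-7\right)^{2} = 2 \cdot 49 = 98$)
$U{\left(b,M \right)} = -98$ ($U{\left(b,M \right)} = \left(-1 + 1\right) - 98 = 0 - 98 = -98$)
$G{\left(P,L \right)} = - 98 L - 98 P$ ($G{\left(P,L \right)} = \left(L + P\right) \left(-98\right) = - 98 L - 98 P$)
$-21 + 31 G{\left(-4,8 \right)} = -21 + 31 \left(\left(-98\right) 8 - -392\right) = -21 + 31 \left(-784 + 392\right) = -21 + 31 \left(-392\right) = -21 - 12152 = -12173$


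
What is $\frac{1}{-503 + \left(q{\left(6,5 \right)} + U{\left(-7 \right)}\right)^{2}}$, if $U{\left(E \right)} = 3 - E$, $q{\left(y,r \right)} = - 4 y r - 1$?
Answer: $\frac{1}{11818} \approx 8.4617 \cdot 10^{-5}$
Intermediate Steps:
$q{\left(y,r \right)} = -1 - 4 r y$ ($q{\left(y,r \right)} = - 4 r y - 1 = -1 - 4 r y$)
$\frac{1}{-503 + \left(q{\left(6,5 \right)} + U{\left(-7 \right)}\right)^{2}} = \frac{1}{-503 + \left(\left(-1 - 20 \cdot 6\right) + \left(3 - -7\right)\right)^{2}} = \frac{1}{-503 + \left(\left(-1 - 120\right) + \left(3 + 7\right)\right)^{2}} = \frac{1}{-503 + \left(-121 + 10\right)^{2}} = \frac{1}{-503 + \left(-111\right)^{2}} = \frac{1}{-503 + 12321} = \frac{1}{11818}$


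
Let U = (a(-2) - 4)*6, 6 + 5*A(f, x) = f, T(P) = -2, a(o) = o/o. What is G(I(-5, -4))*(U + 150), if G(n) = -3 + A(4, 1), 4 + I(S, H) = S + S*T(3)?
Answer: -2244/5 ≈ -448.80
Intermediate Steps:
a(o) = 1
A(f, x) = -6/5 + f/5
I(S, H) = -4 - S (I(S, H) = -4 + (S + S*(-2)) = -4 + (S - 2*S) = -4 - S)
G(n) = -17/5 (G(n) = -3 + (-6/5 + (1/5)*4) = -3 + (-6/5 + 4/5) = -3 - 2/5 = -17/5)
U = -18 (U = (1 - 4)*6 = -3*6 = -18)
G(I(-5, -4))*(U + 150) = -17*(-18 + 150)/5 = -17/5*132 = -2244/5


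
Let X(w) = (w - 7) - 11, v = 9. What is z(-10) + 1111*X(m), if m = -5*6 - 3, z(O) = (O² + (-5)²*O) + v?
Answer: -56802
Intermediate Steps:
z(O) = 9 + O² + 25*O (z(O) = (O² + (-5)²*O) + 9 = (O² + 25*O) + 9 = 9 + O² + 25*O)
m = -33 (m = -30 - 3 = -33)
X(w) = -18 + w (X(w) = (-7 + w) - 11 = -18 + w)
z(-10) + 1111*X(m) = (9 + (-10)² + 25*(-10)) + 1111*(-18 - 33) = (9 + 100 - 250) + 1111*(-51) = -141 - 56661 = -56802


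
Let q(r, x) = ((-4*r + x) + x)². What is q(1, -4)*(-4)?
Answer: -576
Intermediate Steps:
q(r, x) = (-4*r + 2*x)² (q(r, x) = ((x - 4*r) + x)² = (-4*r + 2*x)²)
q(1, -4)*(-4) = (4*(-1*(-4) + 2*1)²)*(-4) = (4*(4 + 2)²)*(-4) = (4*6²)*(-4) = (4*36)*(-4) = 144*(-4) = -576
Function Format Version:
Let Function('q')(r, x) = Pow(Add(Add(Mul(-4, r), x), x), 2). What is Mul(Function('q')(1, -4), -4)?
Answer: -576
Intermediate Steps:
Function('q')(r, x) = Pow(Add(Mul(-4, r), Mul(2, x)), 2) (Function('q')(r, x) = Pow(Add(Add(x, Mul(-4, r)), x), 2) = Pow(Add(Mul(-4, r), Mul(2, x)), 2))
Mul(Function('q')(1, -4), -4) = Mul(Mul(4, Pow(Add(Mul(-1, -4), Mul(2, 1)), 2)), -4) = Mul(Mul(4, Pow(Add(4, 2), 2)), -4) = Mul(Mul(4, Pow(6, 2)), -4) = Mul(Mul(4, 36), -4) = Mul(144, -4) = -576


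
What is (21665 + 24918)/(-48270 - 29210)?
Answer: -46583/77480 ≈ -0.60123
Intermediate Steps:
(21665 + 24918)/(-48270 - 29210) = 46583/(-77480) = 46583*(-1/77480) = -46583/77480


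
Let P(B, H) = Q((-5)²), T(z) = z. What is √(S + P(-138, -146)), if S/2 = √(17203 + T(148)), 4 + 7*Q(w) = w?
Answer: √(3 + 2*√17351) ≈ 16.323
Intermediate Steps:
Q(w) = -4/7 + w/7
P(B, H) = 3 (P(B, H) = -4/7 + (⅐)*(-5)² = -4/7 + (⅐)*25 = -4/7 + 25/7 = 3)
S = 2*√17351 (S = 2*√(17203 + 148) = 2*√17351 ≈ 263.45)
√(S + P(-138, -146)) = √(2*√17351 + 3) = √(3 + 2*√17351)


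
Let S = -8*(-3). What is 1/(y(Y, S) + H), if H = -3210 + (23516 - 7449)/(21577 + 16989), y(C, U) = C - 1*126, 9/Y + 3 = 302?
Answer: -11531234/38463045497 ≈ -0.00029980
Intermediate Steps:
Y = 9/299 (Y = 9/(-3 + 302) = 9/299 ≈ 0.030100)
S = 24
y(C, U) = -126 + C (y(C, U) = C - 126 = -126 + C)
H = -123780793/38566 (H = -3210 + 16067/38566 = -123780793/38566 ≈ -3209.6)
1/(y(Y, S) + H) = 1/((-126 + 9/299) - 123780793/38566) = 1/(-37665/299 - 123780793/38566) = 1/(-38463045497/11531234) = -11531234/38463045497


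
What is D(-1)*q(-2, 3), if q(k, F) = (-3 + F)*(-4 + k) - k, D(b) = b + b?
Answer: -4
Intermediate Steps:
D(b) = 2*b
q(k, F) = -k + (-4 + k)*(-3 + F) (q(k, F) = (-4 + k)*(-3 + F) - k = -k + (-4 + k)*(-3 + F))
D(-1)*q(-2, 3) = (2*(-1))*(12 - 4*3 - 4*(-2) + 3*(-2)) = -2*(12 - 12 + 8 - 6) = -2*2 = -4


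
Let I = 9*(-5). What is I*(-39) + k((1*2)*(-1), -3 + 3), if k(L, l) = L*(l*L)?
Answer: 1755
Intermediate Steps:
I = -45
k(L, l) = l*L² (k(L, l) = L*(L*l) = l*L²)
I*(-39) + k((1*2)*(-1), -3 + 3) = -45*(-39) + (-3 + 3)*((1*2)*(-1))² = 1755 + 0*(2*(-1))² = 1755 + 0*(-2)² = 1755 + 0*4 = 1755 + 0 = 1755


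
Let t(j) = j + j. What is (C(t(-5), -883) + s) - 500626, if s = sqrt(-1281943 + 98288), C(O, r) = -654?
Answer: -501280 + I*sqrt(1183655) ≈ -5.0128e+5 + 1088.0*I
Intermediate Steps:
t(j) = 2*j
s = I*sqrt(1183655) (s = sqrt(-1183655) = I*sqrt(1183655) ≈ 1088.0*I)
(C(t(-5), -883) + s) - 500626 = (-654 + I*sqrt(1183655)) - 500626 = -501280 + I*sqrt(1183655)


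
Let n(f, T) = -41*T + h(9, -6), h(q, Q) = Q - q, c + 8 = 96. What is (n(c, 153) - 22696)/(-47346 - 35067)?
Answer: 28984/82413 ≈ 0.35169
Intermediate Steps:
c = 88 (c = -8 + 96 = 88)
n(f, T) = -15 - 41*T (n(f, T) = -41*T + (-6 - 1*9) = -41*T + (-6 - 9) = -41*T - 15 = -15 - 41*T)
(n(c, 153) - 22696)/(-47346 - 35067) = ((-15 - 41*153) - 22696)/(-47346 - 35067) = ((-15 - 6273) - 22696)/(-82413) = (-6288 - 22696)*(-1/82413) = -28984*(-1/82413) = 28984/82413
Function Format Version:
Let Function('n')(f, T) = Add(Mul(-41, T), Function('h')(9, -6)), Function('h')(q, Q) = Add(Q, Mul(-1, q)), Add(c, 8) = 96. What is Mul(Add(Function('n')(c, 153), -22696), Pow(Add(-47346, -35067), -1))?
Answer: Rational(28984, 82413) ≈ 0.35169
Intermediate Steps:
c = 88 (c = Add(-8, 96) = 88)
Function('n')(f, T) = Add(-15, Mul(-41, T)) (Function('n')(f, T) = Add(Mul(-41, T), Add(-6, Mul(-1, 9))) = Add(Mul(-41, T), Add(-6, -9)) = Add(Mul(-41, T), -15) = Add(-15, Mul(-41, T)))
Mul(Add(Function('n')(c, 153), -22696), Pow(Add(-47346, -35067), -1)) = Mul(Add(Add(-15, Mul(-41, 153)), -22696), Pow(Add(-47346, -35067), -1)) = Mul(Add(Add(-15, -6273), -22696), Pow(-82413, -1)) = Mul(Add(-6288, -22696), Rational(-1, 82413)) = Mul(-28984, Rational(-1, 82413)) = Rational(28984, 82413)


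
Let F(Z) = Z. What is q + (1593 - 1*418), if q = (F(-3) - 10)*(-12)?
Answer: 1331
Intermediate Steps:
q = 156 (q = (-3 - 10)*(-12) = -13*(-12) = 156)
q + (1593 - 1*418) = 156 + (1593 - 1*418) = 156 + (1593 - 418) = 156 + 1175 = 1331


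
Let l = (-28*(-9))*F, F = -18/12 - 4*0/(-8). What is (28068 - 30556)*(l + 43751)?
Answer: -107912024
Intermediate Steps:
F = -3/2 (F = -18*1/12 + 0*(-⅛) = -3/2 + 0 = -3/2 ≈ -1.5000)
l = -378 (l = -28*(-9)*(-3/2) = 252*(-3/2) = -378)
(28068 - 30556)*(l + 43751) = (28068 - 30556)*(-378 + 43751) = -2488*43373 = -107912024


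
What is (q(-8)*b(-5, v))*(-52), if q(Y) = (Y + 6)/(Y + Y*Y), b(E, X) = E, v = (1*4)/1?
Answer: -65/7 ≈ -9.2857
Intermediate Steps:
v = 4 (v = 4*1 = 4)
q(Y) = (6 + Y)/(Y + Y²)
(q(-8)*b(-5, v))*(-52) = (((6 - 8)/((-8)*(1 - 8)))*(-5))*(-52) = (-⅛*(-2)/(-7)*(-5))*(-52) = (-⅛*(-⅐)*(-2)*(-5))*(-52) = -1/28*(-5)*(-52) = (5/28)*(-52) = -65/7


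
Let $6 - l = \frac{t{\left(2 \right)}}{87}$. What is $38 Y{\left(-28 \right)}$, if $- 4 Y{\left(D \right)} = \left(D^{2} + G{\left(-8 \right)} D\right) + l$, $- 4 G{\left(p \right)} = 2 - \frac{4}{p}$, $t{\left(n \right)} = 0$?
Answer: $- \frac{30685}{4} \approx -7671.3$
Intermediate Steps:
$l = 6$ ($l = 6 - \frac{0}{87} = 6 - 0 \cdot \frac{1}{87} = 6 - 0 = 6 + 0 = 6$)
$G{\left(p \right)} = - \frac{1}{2} + \frac{1}{p}$ ($G{\left(p \right)} = - \frac{2 - \frac{4}{p}}{4} = - \frac{1}{2} + \frac{1}{p}$)
$Y{\left(D \right)} = - \frac{3}{2} - \frac{D^{2}}{4} + \frac{5 D}{32}$ ($Y{\left(D \right)} = - \frac{\left(D^{2} + \frac{2 - -8}{2 \left(-8\right)} D\right) + 6}{4} = - \frac{\left(D^{2} + \frac{1}{2} \left(- \frac{1}{8}\right) \left(2 + 8\right) D\right) + 6}{4} = - \frac{\left(D^{2} + \frac{1}{2} \left(- \frac{1}{8}\right) 10 D\right) + 6}{4} = - \frac{\left(D^{2} - \frac{5 D}{8}\right) + 6}{4} = - \frac{6 + D^{2} - \frac{5 D}{8}}{4} = - \frac{3}{2} - \frac{D^{2}}{4} + \frac{5 D}{32}$)
$38 Y{\left(-28 \right)} = 38 \left(- \frac{3}{2} - \frac{\left(-28\right)^{2}}{4} + \frac{5}{32} \left(-28\right)\right) = 38 \left(- \frac{3}{2} - 196 - \frac{35}{8}\right) = 38 \left(- \frac{1615}{8}\right) = - \frac{30685}{4}$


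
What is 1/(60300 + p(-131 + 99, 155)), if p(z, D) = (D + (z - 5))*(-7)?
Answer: 1/59474 ≈ 1.6814e-5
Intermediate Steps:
p(z, D) = 35 - 7*D - 7*z (p(z, D) = (D + (-5 + z))*(-7) = (-5 + D + z)*(-7) = 35 - 7*D - 7*z)
1/(60300 + p(-131 + 99, 155)) = 1/(60300 + (35 - 7*155 - 7*(-131 + 99))) = 1/(60300 + (35 - 1085 - 7*(-32))) = 1/(60300 + (35 - 1085 + 224)) = 1/(60300 - 826) = 1/59474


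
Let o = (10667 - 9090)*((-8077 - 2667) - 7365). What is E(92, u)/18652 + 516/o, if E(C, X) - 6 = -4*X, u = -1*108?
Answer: 6249366351/266330910118 ≈ 0.023465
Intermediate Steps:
u = -108
E(C, X) = 6 - 4*X
o = -28557893 (o = 1577*(-10744 - 7365) = 1577*(-18109) = -28557893)
E(92, u)/18652 + 516/o = (6 - 4*(-108))/18652 + 516/(-28557893) = (6 + 432)*(1/18652) + 516*(-1/28557893) = 438*(1/18652) - 516/28557893 = 219/9326 - 516/28557893 = 6249366351/266330910118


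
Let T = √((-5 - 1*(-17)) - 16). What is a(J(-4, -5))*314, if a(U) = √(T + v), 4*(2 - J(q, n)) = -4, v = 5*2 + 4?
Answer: 314*√(14 + 2*I) ≈ 1177.9 + 83.708*I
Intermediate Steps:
v = 14 (v = 10 + 4 = 14)
J(q, n) = 3 (J(q, n) = 2 - ¼*(-4) = 2 + 1 = 3)
T = 2*I (T = √((-5 + 17) - 16) = √(12 - 16) = √(-4) = 2*I ≈ 2.0*I)
a(U) = √(14 + 2*I) (a(U) = √(2*I + 14) = √(14 + 2*I))
a(J(-4, -5))*314 = √(14 + 2*I)*314 = 314*√(14 + 2*I)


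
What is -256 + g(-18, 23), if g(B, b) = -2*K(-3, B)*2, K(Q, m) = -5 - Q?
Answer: -248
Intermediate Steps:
g(B, b) = 8 (g(B, b) = -2*(-5 - 1*(-3))*2 = -2*(-5 + 3)*2 = -2*(-2)*2 = 4*2 = 8)
-256 + g(-18, 23) = -256 + 8 = -248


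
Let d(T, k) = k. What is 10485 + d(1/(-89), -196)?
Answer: 10289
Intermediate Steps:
10485 + d(1/(-89), -196) = 10485 - 196 = 10289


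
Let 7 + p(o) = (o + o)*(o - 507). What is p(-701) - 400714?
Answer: 1292895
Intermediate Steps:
p(o) = -7 + 2*o*(-507 + o) (p(o) = -7 + (o + o)*(o - 507) = -7 + (2*o)*(-507 + o) = -7 + 2*o*(-507 + o))
p(-701) - 400714 = (-7 - 1014*(-701) + 2*(-701)**2) - 400714 = (-7 + 710814 + 2*491401) - 400714 = (-7 + 710814 + 982802) - 400714 = 1693609 - 400714 = 1292895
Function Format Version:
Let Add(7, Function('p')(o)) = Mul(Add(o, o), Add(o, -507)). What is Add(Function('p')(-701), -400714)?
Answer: 1292895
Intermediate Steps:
Function('p')(o) = Add(-7, Mul(2, o, Add(-507, o))) (Function('p')(o) = Add(-7, Mul(Add(o, o), Add(o, -507))) = Add(-7, Mul(Mul(2, o), Add(-507, o))) = Add(-7, Mul(2, o, Add(-507, o))))
Add(Function('p')(-701), -400714) = Add(Add(-7, Mul(-1014, -701), Mul(2, Pow(-701, 2))), -400714) = Add(Add(-7, 710814, Mul(2, 491401)), -400714) = Add(Add(-7, 710814, 982802), -400714) = Add(1693609, -400714) = 1292895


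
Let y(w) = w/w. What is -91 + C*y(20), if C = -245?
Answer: -336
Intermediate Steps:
y(w) = 1
-91 + C*y(20) = -91 - 245*1 = -91 - 245 = -336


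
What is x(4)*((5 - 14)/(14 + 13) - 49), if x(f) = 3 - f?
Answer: 148/3 ≈ 49.333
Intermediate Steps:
x(4)*((5 - 14)/(14 + 13) - 49) = (3 - 1*4)*((5 - 14)/(14 + 13) - 49) = (3 - 4)*(-9/27 - 49) = -(-9*1/27 - 49) = -(-⅓ - 49) = -1*(-148/3) = 148/3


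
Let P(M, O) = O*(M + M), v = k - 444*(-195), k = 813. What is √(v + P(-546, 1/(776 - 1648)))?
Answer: 3*√461480494/218 ≈ 295.63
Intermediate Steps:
v = 87393 (v = 813 - 444*(-195) = 813 + 86580 = 87393)
P(M, O) = 2*M*O (P(M, O) = O*(2*M) = 2*M*O)
√(v + P(-546, 1/(776 - 1648))) = √(87393 + 2*(-546)/(776 - 1648)) = √(87393 + 2*(-546)/(-872)) = √(87393 + 2*(-546)*(-1/872)) = √(87393 + 273/218) = √(19051947/218) = 3*√461480494/218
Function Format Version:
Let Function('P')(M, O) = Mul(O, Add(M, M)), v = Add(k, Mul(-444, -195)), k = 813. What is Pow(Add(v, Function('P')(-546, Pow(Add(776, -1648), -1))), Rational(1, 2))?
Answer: Mul(Rational(3, 218), Pow(461480494, Rational(1, 2))) ≈ 295.63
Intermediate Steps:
v = 87393 (v = Add(813, Mul(-444, -195)) = Add(813, 86580) = 87393)
Function('P')(M, O) = Mul(2, M, O) (Function('P')(M, O) = Mul(O, Mul(2, M)) = Mul(2, M, O))
Pow(Add(v, Function('P')(-546, Pow(Add(776, -1648), -1))), Rational(1, 2)) = Pow(Add(87393, Mul(2, -546, Pow(Add(776, -1648), -1))), Rational(1, 2)) = Pow(Add(87393, Mul(2, -546, Pow(-872, -1))), Rational(1, 2)) = Pow(Add(87393, Mul(2, -546, Rational(-1, 872))), Rational(1, 2)) = Pow(Add(87393, Rational(273, 218)), Rational(1, 2)) = Pow(Rational(19051947, 218), Rational(1, 2)) = Mul(Rational(3, 218), Pow(461480494, Rational(1, 2)))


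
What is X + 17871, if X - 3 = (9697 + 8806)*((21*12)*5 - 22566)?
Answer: -394207044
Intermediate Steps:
X = -394224915 (X = 3 + (9697 + 8806)*((21*12)*5 - 22566) = 3 + 18503*(252*5 - 22566) = 3 + 18503*(1260 - 22566) = 3 + 18503*(-21306) = 3 - 394224918 = -394224915)
X + 17871 = -394224915 + 17871 = -394207044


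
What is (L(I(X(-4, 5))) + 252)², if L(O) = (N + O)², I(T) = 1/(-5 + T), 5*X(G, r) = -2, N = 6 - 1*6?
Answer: 33757815289/531441 ≈ 63521.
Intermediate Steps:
N = 0 (N = 6 - 6 = 0)
X(G, r) = -⅖ (X(G, r) = (⅕)*(-2) = -⅖)
L(O) = O² (L(O) = (0 + O)² = O²)
(L(I(X(-4, 5))) + 252)² = ((1/(-5 - ⅖))² + 252)² = ((1/(-27/5))² + 252)² = ((-5/27)² + 252)² = (25/729 + 252)² = (183733/729)² = 33757815289/531441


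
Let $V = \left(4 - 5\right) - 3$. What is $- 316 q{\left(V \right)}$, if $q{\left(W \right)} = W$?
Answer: $1264$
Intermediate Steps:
$V = -4$ ($V = -1 - 3 = -4$)
$- 316 q{\left(V \right)} = \left(-316\right) \left(-4\right) = 1264$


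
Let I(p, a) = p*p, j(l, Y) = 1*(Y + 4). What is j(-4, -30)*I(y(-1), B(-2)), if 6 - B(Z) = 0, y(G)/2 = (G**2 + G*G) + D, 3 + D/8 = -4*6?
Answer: -4762784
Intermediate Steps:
D = -216 (D = -24 + 8*(-4*6) = -24 + 8*(-24) = -24 - 192 = -216)
j(l, Y) = 4 + Y (j(l, Y) = 1*(4 + Y) = 4 + Y)
y(G) = -432 + 4*G**2 (y(G) = 2*((G**2 + G*G) - 216) = 2*((G**2 + G**2) - 216) = 2*(2*G**2 - 216) = 2*(-216 + 2*G**2) = -432 + 4*G**2)
B(Z) = 6 (B(Z) = 6 - 1*0 = 6 + 0 = 6)
I(p, a) = p**2
j(-4, -30)*I(y(-1), B(-2)) = (4 - 30)*(-432 + 4*(-1)**2)**2 = -26*(-432 + 4*1)**2 = -26*(-432 + 4)**2 = -26*(-428)**2 = -26*183184 = -4762784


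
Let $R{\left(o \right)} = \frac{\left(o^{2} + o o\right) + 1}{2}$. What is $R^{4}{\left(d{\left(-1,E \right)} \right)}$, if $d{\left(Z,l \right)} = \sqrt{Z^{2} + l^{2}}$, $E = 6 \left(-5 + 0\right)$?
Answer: $\frac{10567759154481}{16} \approx 6.6049 \cdot 10^{11}$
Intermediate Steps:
$E = -30$ ($E = 6 \left(-5\right) = -30$)
$R{\left(o \right)} = \frac{1}{2} + o^{2}$ ($R{\left(o \right)} = \left(\left(o^{2} + o^{2}\right) + 1\right) \frac{1}{2} = \left(2 o^{2} + 1\right) \frac{1}{2} = \left(1 + 2 o^{2}\right) \frac{1}{2} = \frac{1}{2} + o^{2}$)
$R^{4}{\left(d{\left(-1,E \right)} \right)} = \left(\frac{1}{2} + \left(\sqrt{\left(-1\right)^{2} + \left(-30\right)^{2}}\right)^{2}\right)^{4} = \left(\frac{1}{2} + \left(\sqrt{1 + 900}\right)^{2}\right)^{4} = \left(\frac{1}{2} + \left(\sqrt{901}\right)^{2}\right)^{4} = \left(\frac{1}{2} + 901\right)^{4} = \left(\frac{1803}{2}\right)^{4} = \frac{10567759154481}{16}$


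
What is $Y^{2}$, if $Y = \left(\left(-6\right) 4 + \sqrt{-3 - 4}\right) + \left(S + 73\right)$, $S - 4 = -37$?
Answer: $\left(16 + i \sqrt{7}\right)^{2} \approx 249.0 + 84.664 i$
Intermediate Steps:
$S = -33$ ($S = 4 - 37 = -33$)
$Y = 16 + i \sqrt{7}$ ($Y = \left(\left(-6\right) 4 + \sqrt{-3 - 4}\right) + \left(-33 + 73\right) = \left(-24 + \sqrt{-7}\right) + 40 = \left(-24 + i \sqrt{7}\right) + 40 = 16 + i \sqrt{7} \approx 16.0 + 2.6458 i$)
$Y^{2} = \left(16 + i \sqrt{7}\right)^{2}$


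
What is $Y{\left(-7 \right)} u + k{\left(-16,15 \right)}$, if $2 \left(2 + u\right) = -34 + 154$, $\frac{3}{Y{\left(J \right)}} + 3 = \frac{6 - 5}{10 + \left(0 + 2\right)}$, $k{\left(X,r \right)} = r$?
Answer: $- \frac{1563}{35} \approx -44.657$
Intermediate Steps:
$Y{\left(J \right)} = - \frac{36}{35}$ ($Y{\left(J \right)} = \frac{3}{-3 + \frac{6 - 5}{10 + \left(0 + 2\right)}} = \frac{3}{-3 + 1 \frac{1}{10 + 2}} = \frac{3}{-3 + 1 \cdot \frac{1}{12}} = \frac{3}{-3 + \frac{1}{12}} = \frac{3}{- \frac{35}{12}} = 3 \left(- \frac{12}{35}\right) = - \frac{36}{35}$)
$u = 58$ ($u = -2 + \frac{-34 + 154}{2} = -2 + \frac{1}{2} \cdot 120 = -2 + 60 = 58$)
$Y{\left(-7 \right)} u + k{\left(-16,15 \right)} = \left(- \frac{36}{35}\right) 58 + 15 = - \frac{2088}{35} + 15 = - \frac{1563}{35}$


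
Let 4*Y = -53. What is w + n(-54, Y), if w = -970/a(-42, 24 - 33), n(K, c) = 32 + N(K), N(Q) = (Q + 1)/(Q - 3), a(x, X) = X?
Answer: 24061/171 ≈ 140.71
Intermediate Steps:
Y = -53/4 (Y = (1/4)*(-53) = -53/4 ≈ -13.250)
N(Q) = (1 + Q)/(-3 + Q)
n(K, c) = 32 + (1 + K)/(-3 + K)
w = 970/9 (w = -970/(24 - 33) = -970/(-9) = -970*(-1/9) = 970/9 ≈ 107.78)
w + n(-54, Y) = 970/9 + (-95 + 33*(-54))/(-3 - 54) = 970/9 + (-95 - 1782)/(-57) = 970/9 - 1/57*(-1877) = 970/9 + 1877/57 = 24061/171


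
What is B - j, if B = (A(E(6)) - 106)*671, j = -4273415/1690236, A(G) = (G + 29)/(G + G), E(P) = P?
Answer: -29226879904/422559 ≈ -69166.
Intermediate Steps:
A(G) = (29 + G)/(2*G) (A(G) = (29 + G)/((2*G)) = (29 + G)*(1/(2*G)) = (29 + G)/(2*G))
j = -4273415/1690236 (j = -4273415*1/1690236 = -4273415/1690236 ≈ -2.5283)
B = -830027/12 (B = ((1/2)*(29 + 6)/6 - 106)*671 = ((1/2)*(1/6)*35 - 106)*671 = (35/12 - 106)*671 = -1237/12*671 = -830027/12 ≈ -69169.)
B - j = -830027/12 - 1*(-4273415/1690236) = -830027/12 + 4273415/1690236 = -29226879904/422559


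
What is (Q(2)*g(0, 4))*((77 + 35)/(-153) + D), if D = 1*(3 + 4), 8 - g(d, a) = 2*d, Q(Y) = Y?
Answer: 15344/153 ≈ 100.29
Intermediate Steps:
g(d, a) = 8 - 2*d
D = 7 (D = 1*7 = 7)
(Q(2)*g(0, 4))*((77 + 35)/(-153) + D) = (2*(8 - 2*0))*((77 + 35)/(-153) + 7) = (2*(8 + 0))*(112*(-1/153) + 7) = (2*8)*(-112/153 + 7) = 16*(959/153) = 15344/153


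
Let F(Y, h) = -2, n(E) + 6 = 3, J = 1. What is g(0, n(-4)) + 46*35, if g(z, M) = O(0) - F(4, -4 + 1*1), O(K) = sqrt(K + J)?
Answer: 1613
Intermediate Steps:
n(E) = -3 (n(E) = -6 + 3 = -3)
O(K) = sqrt(1 + K) (O(K) = sqrt(K + 1) = sqrt(1 + K))
g(z, M) = 3 (g(z, M) = sqrt(1 + 0) - 1*(-2) = sqrt(1) + 2 = 1 + 2 = 3)
g(0, n(-4)) + 46*35 = 3 + 46*35 = 3 + 1610 = 1613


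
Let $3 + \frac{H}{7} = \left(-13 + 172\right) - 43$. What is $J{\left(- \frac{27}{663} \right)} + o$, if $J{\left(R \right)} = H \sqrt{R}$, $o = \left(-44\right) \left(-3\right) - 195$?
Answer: $-63 + \frac{2373 i \sqrt{221}}{221} \approx -63.0 + 159.63 i$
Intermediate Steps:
$o = -63$ ($o = 132 - 195 = -63$)
$H = 791$ ($H = -21 + 7 \left(\left(-13 + 172\right) - 43\right) = -21 + 7 \left(159 - 43\right) = -21 + 7 \cdot 116 = -21 + 812 = 791$)
$J{\left(R \right)} = 791 \sqrt{R}$
$J{\left(- \frac{27}{663} \right)} + o = 791 \sqrt{- \frac{27}{663}} - 63 = 791 \sqrt{\left(-27\right) \frac{1}{663}} - 63 = 791 \sqrt{- \frac{9}{221}} - 63 = 791 \frac{3 i \sqrt{221}}{221} - 63 = \frac{2373 i \sqrt{221}}{221} - 63 = -63 + \frac{2373 i \sqrt{221}}{221}$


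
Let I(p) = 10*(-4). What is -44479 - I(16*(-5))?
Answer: -44439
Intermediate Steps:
I(p) = -40
-44479 - I(16*(-5)) = -44479 - 1*(-40) = -44479 + 40 = -44439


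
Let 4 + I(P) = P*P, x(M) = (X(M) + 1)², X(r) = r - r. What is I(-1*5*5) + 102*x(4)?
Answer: 723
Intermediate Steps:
X(r) = 0
x(M) = 1 (x(M) = (0 + 1)² = 1² = 1)
I(P) = -4 + P² (I(P) = -4 + P*P = -4 + P²)
I(-1*5*5) + 102*x(4) = (-4 + (-1*5*5)²) + 102*1 = (-4 + (-5*5)²) + 102 = (-4 + (-25)²) + 102 = (-4 + 625) + 102 = 621 + 102 = 723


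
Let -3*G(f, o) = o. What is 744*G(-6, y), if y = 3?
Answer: -744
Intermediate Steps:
G(f, o) = -o/3
744*G(-6, y) = 744*(-⅓*3) = 744*(-1) = -744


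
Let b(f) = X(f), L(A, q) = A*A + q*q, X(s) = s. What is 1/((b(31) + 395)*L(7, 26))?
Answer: 1/308850 ≈ 3.2378e-6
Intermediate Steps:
L(A, q) = A**2 + q**2
b(f) = f
1/((b(31) + 395)*L(7, 26)) = 1/((31 + 395)*(7**2 + 26**2)) = 1/(426*(49 + 676)) = (1/426)/725 = (1/426)*(1/725) = 1/308850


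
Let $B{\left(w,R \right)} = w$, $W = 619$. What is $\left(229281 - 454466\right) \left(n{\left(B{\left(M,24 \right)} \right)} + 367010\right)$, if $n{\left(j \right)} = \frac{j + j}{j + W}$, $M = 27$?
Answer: $- \frac{26694388512545}{323} \approx -8.2645 \cdot 10^{10}$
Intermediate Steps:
$n{\left(j \right)} = \frac{2 j}{619 + j}$ ($n{\left(j \right)} = \frac{j + j}{j + 619} = \frac{2 j}{619 + j}$)
$\left(229281 - 454466\right) \left(n{\left(B{\left(M,24 \right)} \right)} + 367010\right) = \left(229281 - 454466\right) \left(2 \cdot 27 \frac{1}{619 + 27} + 367010\right) = - 225185 \left(2 \cdot 27 \cdot \frac{1}{646} + 367010\right) = - 225185 \left(\frac{27}{323} + 367010\right) = \left(-225185\right) \frac{118544257}{323} = - \frac{26694388512545}{323}$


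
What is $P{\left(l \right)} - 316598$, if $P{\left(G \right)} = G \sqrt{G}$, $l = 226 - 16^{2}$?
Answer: $-316598 - 30 i \sqrt{30} \approx -3.166 \cdot 10^{5} - 164.32 i$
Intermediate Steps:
$l = -30$ ($l = 226 - 256 = -30$)
$P{\left(G \right)} = G^{\frac{3}{2}}$
$P{\left(l \right)} - 316598 = \left(-30\right)^{\frac{3}{2}} - 316598 = - 30 i \sqrt{30} - 316598 = -316598 - 30 i \sqrt{30}$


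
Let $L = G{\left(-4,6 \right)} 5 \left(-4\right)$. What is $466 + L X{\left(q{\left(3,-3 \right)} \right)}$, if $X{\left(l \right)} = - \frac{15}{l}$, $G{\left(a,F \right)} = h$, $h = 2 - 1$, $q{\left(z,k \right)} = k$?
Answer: $366$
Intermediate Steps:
$h = 1$
$G{\left(a,F \right)} = 1$
$L = -20$ ($L = 1 \cdot 5 \left(-4\right) = 5 \left(-4\right) = -20$)
$466 + L X{\left(q{\left(3,-3 \right)} \right)} = 466 - 20 \left(- \frac{15}{-3}\right) = 466 - 20 \left(\left(-15\right) \left(- \frac{1}{3}\right)\right) = 466 - 100 = 366$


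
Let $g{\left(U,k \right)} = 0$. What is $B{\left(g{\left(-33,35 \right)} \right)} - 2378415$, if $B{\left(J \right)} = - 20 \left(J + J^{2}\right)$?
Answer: $-2378415$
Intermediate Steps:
$B{\left(J \right)} = - 20 J - 20 J^{2}$
$B{\left(g{\left(-33,35 \right)} \right)} - 2378415 = \left(-20\right) 0 \left(1 + 0\right) - 2378415 = \left(-20\right) 0 \cdot 1 - 2378415 = 0 - 2378415 = -2378415$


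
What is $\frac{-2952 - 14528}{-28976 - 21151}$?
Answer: $\frac{17480}{50127} \approx 0.34871$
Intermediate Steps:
$\frac{-2952 - 14528}{-28976 - 21151} = - \frac{17480}{-50127} = \left(-17480\right) \left(- \frac{1}{50127}\right) = \frac{17480}{50127}$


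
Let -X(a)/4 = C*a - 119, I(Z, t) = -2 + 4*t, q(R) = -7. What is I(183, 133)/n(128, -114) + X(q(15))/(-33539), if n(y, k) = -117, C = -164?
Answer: -17294098/3924063 ≈ -4.4072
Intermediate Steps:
X(a) = 476 + 656*a (X(a) = -4*(-164*a - 119) = -4*(-119 - 164*a) = 476 + 656*a)
I(183, 133)/n(128, -114) + X(q(15))/(-33539) = (-2 + 4*133)/(-117) + (476 + 656*(-7))/(-33539) = (-2 + 532)*(-1/117) + (476 - 4592)*(-1/33539) = 530*(-1/117) - 4116*(-1/33539) = -530/117 + 4116/33539 = -17294098/3924063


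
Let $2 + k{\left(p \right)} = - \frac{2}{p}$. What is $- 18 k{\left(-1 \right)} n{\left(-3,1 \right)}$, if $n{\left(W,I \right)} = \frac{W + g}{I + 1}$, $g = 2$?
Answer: $0$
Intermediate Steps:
$n{\left(W,I \right)} = \frac{2 + W}{1 + I}$ ($n{\left(W,I \right)} = \frac{W + 2}{I + 1} = \frac{2 + W}{1 + I}$)
$k{\left(p \right)} = -2 - \frac{2}{p}$
$- 18 k{\left(-1 \right)} n{\left(-3,1 \right)} = - 18 \left(-2 - \frac{2}{-1}\right) \frac{2 - 3}{1 + 1} = - 18 \left(-2 - -2\right) \frac{1}{2} \left(-1\right) = - 18 \left(-2 + 2\right) \frac{1}{2} \left(-1\right) = \left(-18\right) 0 \left(- \frac{1}{2}\right) = 0 \left(- \frac{1}{2}\right) = 0$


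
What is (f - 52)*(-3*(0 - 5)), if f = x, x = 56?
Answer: 60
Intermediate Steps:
f = 56
(f - 52)*(-3*(0 - 5)) = (56 - 52)*(-3*(0 - 5)) = 4*(-3*(-5)) = 4*15 = 60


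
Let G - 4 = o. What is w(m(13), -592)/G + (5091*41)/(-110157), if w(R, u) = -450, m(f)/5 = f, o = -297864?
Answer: -2070768167/1093712134 ≈ -1.8933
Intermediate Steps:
m(f) = 5*f
G = -297860 (G = 4 - 297864 = -297860)
w(m(13), -592)/G + (5091*41)/(-110157) = -450/(-297860) + (5091*41)/(-110157) = -450*(-1/297860) + 208731*(-1/110157) = 45/29786 - 69577/36719 = -2070768167/1093712134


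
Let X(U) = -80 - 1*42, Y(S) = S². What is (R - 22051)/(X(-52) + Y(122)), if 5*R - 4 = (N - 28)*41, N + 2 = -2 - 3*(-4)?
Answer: -111071/73810 ≈ -1.5048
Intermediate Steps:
N = 8 (N = -2 + (-2 - 3*(-4)) = -2 + (-2 + 12) = -2 + 10 = 8)
R = -816/5 (R = ⅘ + ((8 - 28)*41)/5 = ⅘ + (-20*41)/5 = ⅘ + (⅕)*(-820) = ⅘ - 164 = -816/5 ≈ -163.20)
X(U) = -122 (X(U) = -80 - 42 = -122)
(R - 22051)/(X(-52) + Y(122)) = (-816/5 - 22051)/(-122 + 122²) = -111071/(5*(-122 + 14884)) = -111071/5/14762 = -111071/5*1/14762 = -111071/73810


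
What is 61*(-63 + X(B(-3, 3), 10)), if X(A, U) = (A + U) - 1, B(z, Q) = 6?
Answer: -2928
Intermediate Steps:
X(A, U) = -1 + A + U
61*(-63 + X(B(-3, 3), 10)) = 61*(-63 + (-1 + 6 + 10)) = 61*(-63 + 15) = 61*(-48) = -2928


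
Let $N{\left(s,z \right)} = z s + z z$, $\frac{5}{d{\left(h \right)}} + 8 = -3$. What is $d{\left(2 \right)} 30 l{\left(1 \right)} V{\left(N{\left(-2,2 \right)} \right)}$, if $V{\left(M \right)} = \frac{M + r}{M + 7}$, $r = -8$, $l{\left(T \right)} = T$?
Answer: $\frac{1200}{77} \approx 15.584$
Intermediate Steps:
$d{\left(h \right)} = - \frac{5}{11}$ ($d{\left(h \right)} = \frac{5}{-8 - 3} = \frac{5}{-11} = 5 \left(- \frac{1}{11}\right) = - \frac{5}{11}$)
$N{\left(s,z \right)} = z^{2} + s z$ ($N{\left(s,z \right)} = s z + z^{2} = z^{2} + s z$)
$V{\left(M \right)} = \frac{-8 + M}{7 + M}$ ($V{\left(M \right)} = \frac{M - 8}{M + 7} = \frac{-8 + M}{7 + M}$)
$d{\left(2 \right)} 30 l{\left(1 \right)} V{\left(N{\left(-2,2 \right)} \right)} = \left(- \frac{5}{11}\right) 30 \cdot 1 \frac{-8 + 2 \left(-2 + 2\right)}{7 + 2 \left(-2 + 2\right)} = \left(- \frac{150}{11}\right) 1 \frac{-8 + 2 \cdot 0}{7 + 2 \cdot 0} = - \frac{150 \frac{-8 + 0}{7 + 0}}{11} = - \frac{150 \cdot \frac{1}{7} \left(-8\right)}{11} = \left(- \frac{150}{11}\right) \left(- \frac{8}{7}\right) = \frac{1200}{77}$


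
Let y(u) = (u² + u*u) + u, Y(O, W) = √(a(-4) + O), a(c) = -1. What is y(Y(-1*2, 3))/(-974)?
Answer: 3/487 - I*√3/974 ≈ 0.0061602 - 0.0017783*I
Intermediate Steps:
Y(O, W) = √(-1 + O)
y(u) = u + 2*u² (y(u) = (u² + u²) + u = 2*u² + u = u + 2*u²)
y(Y(-1*2, 3))/(-974) = (√(-1 - 1*2)*(1 + 2*√(-1 - 1*2)))/(-974) = (√(-1 - 2)*(1 + 2*√(-1 - 2)))*(-1/974) = (√(-3)*(1 + 2*√(-3)))*(-1/974) = ((I*√3)*(1 + 2*(I*√3)))*(-1/974) = ((I*√3)*(1 + 2*I*√3))*(-1/974) = (I*√3*(1 + 2*I*√3))*(-1/974) = -I*√3*(1 + 2*I*√3)/974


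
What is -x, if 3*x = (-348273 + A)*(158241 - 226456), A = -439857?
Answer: -17920762650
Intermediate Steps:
x = 17920762650 (x = ((-348273 - 439857)*(158241 - 226456))/3 = (-788130*(-68215))/3 = (⅓)*53762287950 = 17920762650)
-x = -1*17920762650 = -17920762650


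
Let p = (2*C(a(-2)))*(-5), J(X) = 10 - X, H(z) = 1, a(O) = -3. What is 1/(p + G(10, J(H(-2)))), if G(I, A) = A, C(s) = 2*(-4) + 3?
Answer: 1/59 ≈ 0.016949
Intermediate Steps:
C(s) = -5 (C(s) = -8 + 3 = -5)
p = 50 (p = (2*(-5))*(-5) = -10*(-5) = 50)
1/(p + G(10, J(H(-2)))) = 1/(50 + (10 - 1*1)) = 1/(50 + (10 - 1)) = 1/(50 + 9) = 1/59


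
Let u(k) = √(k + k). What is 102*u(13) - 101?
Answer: -101 + 102*√26 ≈ 419.10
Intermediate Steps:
u(k) = √2*√k (u(k) = √(2*k) = √2*√k)
102*u(13) - 101 = 102*(√2*√13) - 101 = 102*√26 - 101 = -101 + 102*√26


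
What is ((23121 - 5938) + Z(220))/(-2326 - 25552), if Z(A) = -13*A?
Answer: -14323/27878 ≈ -0.51377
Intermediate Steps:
((23121 - 5938) + Z(220))/(-2326 - 25552) = ((23121 - 5938) - 13*220)/(-2326 - 25552) = (17183 - 2860)/(-27878) = 14323*(-1/27878) = -14323/27878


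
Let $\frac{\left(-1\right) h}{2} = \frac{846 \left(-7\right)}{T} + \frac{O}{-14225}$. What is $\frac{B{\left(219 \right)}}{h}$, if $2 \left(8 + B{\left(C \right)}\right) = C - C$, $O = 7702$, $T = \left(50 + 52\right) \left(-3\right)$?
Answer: $\frac{967300}{4549091} \approx 0.21264$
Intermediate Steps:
$T = -306$ ($T = 102 \left(-3\right) = -306$)
$B{\left(C \right)} = -8$ ($B{\left(C \right)} = -8 + \frac{C - C}{2} = -8 + \frac{1}{2} \cdot 0 = -8 + 0 = -8$)
$h = - \frac{9098182}{241825}$ ($h = - 2 \left(\frac{846 \left(-7\right)}{-306} + \frac{7702}{-14225}\right) = - 2 \left(\left(-5922\right) \left(- \frac{1}{306}\right) + 7702 \left(- \frac{1}{14225}\right)\right) = - 2 \left(\frac{329}{17} - \frac{7702}{14225}\right) = \left(-2\right) \frac{4549091}{241825} = - \frac{9098182}{241825} \approx -37.623$)
$\frac{B{\left(219 \right)}}{h} = - \frac{8}{- \frac{9098182}{241825}} = \left(-8\right) \left(- \frac{241825}{9098182}\right) = \frac{967300}{4549091}$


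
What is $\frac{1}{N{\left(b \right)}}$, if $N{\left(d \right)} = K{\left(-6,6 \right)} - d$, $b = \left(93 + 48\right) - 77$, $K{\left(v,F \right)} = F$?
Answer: $- \frac{1}{58} \approx -0.017241$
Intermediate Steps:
$b = 64$ ($b = 141 - 77 = 64$)
$N{\left(d \right)} = 6 - d$
$\frac{1}{N{\left(b \right)}} = \frac{1}{6 - 64} = \frac{1}{-58} = - \frac{1}{58}$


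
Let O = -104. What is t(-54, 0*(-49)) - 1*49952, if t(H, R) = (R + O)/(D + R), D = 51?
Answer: -2547656/51 ≈ -49954.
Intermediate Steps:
t(H, R) = (-104 + R)/(51 + R) (t(H, R) = (R - 104)/(51 + R) = (-104 + R)/(51 + R))
t(-54, 0*(-49)) - 1*49952 = (-104 + 0*(-49))/(51 + 0*(-49)) - 1*49952 = (-104 + 0)/(51 + 0) - 49952 = -104/51 - 49952 = -2547656/51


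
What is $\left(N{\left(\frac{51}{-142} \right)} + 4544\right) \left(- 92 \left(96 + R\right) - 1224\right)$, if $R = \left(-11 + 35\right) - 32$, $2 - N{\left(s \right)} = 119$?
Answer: $-41259640$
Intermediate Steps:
$N{\left(s \right)} = -117$ ($N{\left(s \right)} = 2 - 119 = -117$)
$R = -8$ ($R = 24 - 32 = -8$)
$\left(N{\left(\frac{51}{-142} \right)} + 4544\right) \left(- 92 \left(96 + R\right) - 1224\right) = \left(-117 + 4544\right) \left(- 92 \left(96 - 8\right) - 1224\right) = 4427 \left(\left(-92\right) 88 - 1224\right) = 4427 \left(-8096 - 1224\right) = 4427 \left(-9320\right) = -41259640$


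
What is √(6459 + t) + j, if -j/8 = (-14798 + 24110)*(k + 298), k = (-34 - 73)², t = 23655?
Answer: -875104512 + 3*√3346 ≈ -8.7510e+8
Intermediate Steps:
k = 11449 (k = (-107)² = 11449)
j = -875104512 (j = -8*(-14798 + 24110)*(11449 + 298) = -74496*11747 = -8*109388064 = -875104512)
√(6459 + t) + j = √(6459 + 23655) - 875104512 = √30114 - 875104512 = 3*√3346 - 875104512 = -875104512 + 3*√3346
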